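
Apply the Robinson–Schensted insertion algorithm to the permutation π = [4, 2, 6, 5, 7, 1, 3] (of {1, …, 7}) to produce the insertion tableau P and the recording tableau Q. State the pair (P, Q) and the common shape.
P = [1, 3, 7] / [2, 5] / [4, 6];  Q = [1, 3, 5] / [2, 4] / [6, 7];  common shape = (3, 2, 2)

Row-insert the values π_1, π_2, … into P one at a time, bumping the leftmost entry strictly greater than the inserted value down to the next row. The recording tableau Q records, in position (i, j), the step at which that cell was added to P.
  Insert 4 (step 1): P = [4];  Q = [1]
  Insert 2 (step 2): P = [2] / [4];  Q = [1] / [2]
  Insert 6 (step 3): P = [2, 6] / [4];  Q = [1, 3] / [2]
  Insert 5 (step 4): P = [2, 5] / [4, 6];  Q = [1, 3] / [2, 4]
  Insert 7 (step 5): P = [2, 5, 7] / [4, 6];  Q = [1, 3, 5] / [2, 4]
  Insert 1 (step 6): P = [1, 5, 7] / [2, 6] / [4];  Q = [1, 3, 5] / [2, 4] / [6]
  Insert 3 (step 7): P = [1, 3, 7] / [2, 5] / [4, 6];  Q = [1, 3, 5] / [2, 4] / [6, 7]
Final shape: (3, 2, 2).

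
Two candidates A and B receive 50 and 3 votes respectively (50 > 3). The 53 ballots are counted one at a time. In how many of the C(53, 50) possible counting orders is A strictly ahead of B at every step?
Strict-lead orderings = 20774

Total orderings of the 53 votes with 50 for A: C(53, 50) = 23426. By the Bertrand ballot formula (Cycle Lemma / reflection principle), the number of orderings in which A is strictly ahead of B throughout is (p − q)/(p + q) · C(p + q, p) = (50 − 3)/(50 + 3) · 23426 = 20774.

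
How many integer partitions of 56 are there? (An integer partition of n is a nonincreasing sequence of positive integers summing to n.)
p(56) = 526823

Compute p(n) via the recurrence p(n, m) = p(n, m−1) + p(n−m, m), where p(n, m) counts partitions of n with all parts ≤ m and p(n) = p(n, n). The base cases are p(0, m) = 1 and p(n, 0) = 0 for n > 0. Filling the table yields p(56) = 526823. (Euler's pentagonal recurrence is an alternative.)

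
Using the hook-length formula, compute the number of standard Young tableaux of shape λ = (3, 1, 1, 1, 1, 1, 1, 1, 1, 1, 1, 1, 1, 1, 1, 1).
# SYT of shape (3, 1, 1, 1, 1, 1, 1, 1, 1, 1, 1, 1, 1, 1, 1, 1) = 136

Hook-length formula: f^λ = n! / Π hook(c), product over all cells c of the Young diagram. For λ = (3, 1, 1, 1, 1, 1, 1, 1, 1, 1, 1, 1, 1, 1, 1, 1), n = 18 boxes. Hook lengths by row (left-to-right, top-to-bottom): [18, 2, 1]; [15]; [14]; [13]; [12]; [11]; [10]; [9]; [8]; [7]; [6]; [5]; [4]; [3]; [2]; [1]. Product of hooks = 47076277248000. So f^λ = 18! / 47076277248000 = 6402373705728000 / 47076277248000 = 136.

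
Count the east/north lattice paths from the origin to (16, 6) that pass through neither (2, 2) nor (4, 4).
Number of paths = 53159

Inclusion–exclusion. Total paths: C(22, 16) = 74613. Through P₁: C(4, 2)·C(18, 14) = 18360. Through P₂: C(8, 4)·C(14, 12) = 6370. Since P₁ is strictly southwest of P₂, a monotone path through both must visit P₁ then P₂; paths through both = C(4, 2)·C(4, 2)·C(14, 12) = 3276. Avoid both = 74613 − 18360 − 6370 + 3276 = 53159.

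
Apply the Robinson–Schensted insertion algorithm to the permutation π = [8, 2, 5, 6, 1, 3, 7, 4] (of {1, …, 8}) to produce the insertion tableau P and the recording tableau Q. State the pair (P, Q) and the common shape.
P = [1, 3, 4, 7] / [2, 5, 6] / [8];  Q = [1, 3, 4, 7] / [2, 6, 8] / [5];  common shape = (4, 3, 1)

Row-insert the values π_1, π_2, … into P one at a time, bumping the leftmost entry strictly greater than the inserted value down to the next row. The recording tableau Q records, in position (i, j), the step at which that cell was added to P.
  Insert 8 (step 1): P = [8];  Q = [1]
  Insert 2 (step 2): P = [2] / [8];  Q = [1] / [2]
  Insert 5 (step 3): P = [2, 5] / [8];  Q = [1, 3] / [2]
  Insert 6 (step 4): P = [2, 5, 6] / [8];  Q = [1, 3, 4] / [2]
  Insert 1 (step 5): P = [1, 5, 6] / [2] / [8];  Q = [1, 3, 4] / [2] / [5]
  Insert 3 (step 6): P = [1, 3, 6] / [2, 5] / [8];  Q = [1, 3, 4] / [2, 6] / [5]
  Insert 7 (step 7): P = [1, 3, 6, 7] / [2, 5] / [8];  Q = [1, 3, 4, 7] / [2, 6] / [5]
  Insert 4 (step 8): P = [1, 3, 4, 7] / [2, 5, 6] / [8];  Q = [1, 3, 4, 7] / [2, 6, 8] / [5]
Final shape: (4, 3, 1).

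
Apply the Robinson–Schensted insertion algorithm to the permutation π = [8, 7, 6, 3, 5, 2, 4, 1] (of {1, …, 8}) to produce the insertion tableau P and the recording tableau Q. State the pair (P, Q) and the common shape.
P = [1, 4] / [2, 5] / [3] / [6] / [7] / [8];  Q = [1, 5] / [2, 7] / [3] / [4] / [6] / [8];  common shape = (2, 2, 1, 1, 1, 1)

Row-insert the values π_1, π_2, … into P one at a time, bumping the leftmost entry strictly greater than the inserted value down to the next row. The recording tableau Q records, in position (i, j), the step at which that cell was added to P.
  Insert 8 (step 1): P = [8];  Q = [1]
  Insert 7 (step 2): P = [7] / [8];  Q = [1] / [2]
  Insert 6 (step 3): P = [6] / [7] / [8];  Q = [1] / [2] / [3]
  Insert 3 (step 4): P = [3] / [6] / [7] / [8];  Q = [1] / [2] / [3] / [4]
  Insert 5 (step 5): P = [3, 5] / [6] / [7] / [8];  Q = [1, 5] / [2] / [3] / [4]
  Insert 2 (step 6): P = [2, 5] / [3] / [6] / [7] / [8];  Q = [1, 5] / [2] / [3] / [4] / [6]
  Insert 4 (step 7): P = [2, 4] / [3, 5] / [6] / [7] / [8];  Q = [1, 5] / [2, 7] / [3] / [4] / [6]
  Insert 1 (step 8): P = [1, 4] / [2, 5] / [3] / [6] / [7] / [8];  Q = [1, 5] / [2, 7] / [3] / [4] / [6] / [8]
Final shape: (2, 2, 1, 1, 1, 1).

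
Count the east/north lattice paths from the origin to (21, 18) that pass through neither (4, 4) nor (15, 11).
Number of paths = 34360975560

Inclusion–exclusion. Total paths: C(39, 21) = 62359143990. Through P₁: C(8, 4)·C(31, 17) = 18562776750. Through P₂: C(26, 15)·C(13, 6) = 13258090560. Since P₁ is strictly southwest of P₂, a monotone path through both must visit P₁ then P₂; paths through both = C(8, 4)·C(18, 11)·C(13, 6) = 3822698880. Avoid both = 62359143990 − 18562776750 − 13258090560 + 3822698880 = 34360975560.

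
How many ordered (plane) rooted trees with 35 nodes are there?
C_34 = 812944042149730764

These ordered rooted trees are counted by the Catalan number C_n = (1/(n + 1)) · C(2n, n). For n = 34: C_34 = (1/35) · C(68, 34) = 28453041475240576740/35 = 812944042149730764.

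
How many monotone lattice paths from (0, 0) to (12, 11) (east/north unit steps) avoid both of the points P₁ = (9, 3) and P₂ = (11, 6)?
Number of paths = 1254722

Inclusion–exclusion. Total paths: C(23, 12) = 1352078. Through P₁: C(12, 9)·C(11, 3) = 36300. Through P₂: C(17, 11)·C(6, 1) = 74256. Since P₁ is strictly southwest of P₂, a monotone path through both must visit P₁ then P₂; paths through both = C(12, 9)·C(5, 2)·C(6, 1) = 13200. Avoid both = 1352078 − 36300 − 74256 + 13200 = 1254722.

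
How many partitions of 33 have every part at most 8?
p(33, parts ≤ 8) = 3828

Use the recurrence p(n, m) = p(n, m−1) + p(n−m, m): either the largest part is < m (count p(n, m−1)) or the largest part is exactly m (remove one copy of m, count p(n−m, m)). With p(0, ·) = 1 this gives p(33, parts ≤ 8) = 3828. (By conjugating Young diagrams, this also counts partitions of 33 into at most 8 parts.)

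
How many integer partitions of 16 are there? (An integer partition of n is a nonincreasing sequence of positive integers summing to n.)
p(16) = 231

Compute p(n) via the recurrence p(n, m) = p(n, m−1) + p(n−m, m), where p(n, m) counts partitions of n with all parts ≤ m and p(n) = p(n, n). The base cases are p(0, m) = 1 and p(n, 0) = 0 for n > 0. Filling the table yields p(16) = 231. (Euler's pentagonal recurrence is an alternative.)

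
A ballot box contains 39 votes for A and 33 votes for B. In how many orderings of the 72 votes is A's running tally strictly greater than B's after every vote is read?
Strict-lead orderings = 28810040646101092420

Total orderings of the 72 votes with 39 for A: C(72, 39) = 345720487753213109040. By the Bertrand ballot formula (Cycle Lemma / reflection principle), the number of orderings in which A is strictly ahead of B throughout is (p − q)/(p + q) · C(p + q, p) = (39 − 33)/(39 + 33) · 345720487753213109040 = 28810040646101092420.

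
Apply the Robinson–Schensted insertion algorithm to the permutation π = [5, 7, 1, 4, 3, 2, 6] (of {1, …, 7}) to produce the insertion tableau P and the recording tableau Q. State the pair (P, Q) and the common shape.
P = [1, 2, 6] / [3, 7] / [4] / [5];  Q = [1, 2, 7] / [3, 4] / [5] / [6];  common shape = (3, 2, 1, 1)

Row-insert the values π_1, π_2, … into P one at a time, bumping the leftmost entry strictly greater than the inserted value down to the next row. The recording tableau Q records, in position (i, j), the step at which that cell was added to P.
  Insert 5 (step 1): P = [5];  Q = [1]
  Insert 7 (step 2): P = [5, 7];  Q = [1, 2]
  Insert 1 (step 3): P = [1, 7] / [5];  Q = [1, 2] / [3]
  Insert 4 (step 4): P = [1, 4] / [5, 7];  Q = [1, 2] / [3, 4]
  Insert 3 (step 5): P = [1, 3] / [4, 7] / [5];  Q = [1, 2] / [3, 4] / [5]
  Insert 2 (step 6): P = [1, 2] / [3, 7] / [4] / [5];  Q = [1, 2] / [3, 4] / [5] / [6]
  Insert 6 (step 7): P = [1, 2, 6] / [3, 7] / [4] / [5];  Q = [1, 2, 7] / [3, 4] / [5] / [6]
Final shape: (3, 2, 1, 1).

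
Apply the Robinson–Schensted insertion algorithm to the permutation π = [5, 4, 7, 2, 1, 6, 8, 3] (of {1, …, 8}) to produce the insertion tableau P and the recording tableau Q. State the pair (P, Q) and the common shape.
P = [1, 3, 8] / [2, 6] / [4, 7] / [5];  Q = [1, 3, 7] / [2, 6] / [4, 8] / [5];  common shape = (3, 2, 2, 1)

Row-insert the values π_1, π_2, … into P one at a time, bumping the leftmost entry strictly greater than the inserted value down to the next row. The recording tableau Q records, in position (i, j), the step at which that cell was added to P.
  Insert 5 (step 1): P = [5];  Q = [1]
  Insert 4 (step 2): P = [4] / [5];  Q = [1] / [2]
  Insert 7 (step 3): P = [4, 7] / [5];  Q = [1, 3] / [2]
  Insert 2 (step 4): P = [2, 7] / [4] / [5];  Q = [1, 3] / [2] / [4]
  Insert 1 (step 5): P = [1, 7] / [2] / [4] / [5];  Q = [1, 3] / [2] / [4] / [5]
  Insert 6 (step 6): P = [1, 6] / [2, 7] / [4] / [5];  Q = [1, 3] / [2, 6] / [4] / [5]
  Insert 8 (step 7): P = [1, 6, 8] / [2, 7] / [4] / [5];  Q = [1, 3, 7] / [2, 6] / [4] / [5]
  Insert 3 (step 8): P = [1, 3, 8] / [2, 6] / [4, 7] / [5];  Q = [1, 3, 7] / [2, 6] / [4, 8] / [5]
Final shape: (3, 2, 2, 1).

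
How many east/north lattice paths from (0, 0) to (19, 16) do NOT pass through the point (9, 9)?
Number of paths = 3114367190

Total paths from (0, 0) to (19, 16): C(35, 19) = 4059928950. Paths through (9, 9): (paths (0, 0) → (9, 9)) × (paths (9, 9) → (19, 16)) = C(18, 9) · C(17, 10) = 48620 · 19448 = 945561760. Avoidance count = 4059928950 − 945561760 = 3114367190.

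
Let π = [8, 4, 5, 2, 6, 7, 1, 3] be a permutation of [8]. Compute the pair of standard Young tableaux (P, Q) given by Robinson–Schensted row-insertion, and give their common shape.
P = [1, 3, 6, 7] / [2, 5] / [4] / [8];  Q = [1, 3, 5, 6] / [2, 8] / [4] / [7];  common shape = (4, 2, 1, 1)

Row-insert the values π_1, π_2, … into P one at a time, bumping the leftmost entry strictly greater than the inserted value down to the next row. The recording tableau Q records, in position (i, j), the step at which that cell was added to P.
  Insert 8 (step 1): P = [8];  Q = [1]
  Insert 4 (step 2): P = [4] / [8];  Q = [1] / [2]
  Insert 5 (step 3): P = [4, 5] / [8];  Q = [1, 3] / [2]
  Insert 2 (step 4): P = [2, 5] / [4] / [8];  Q = [1, 3] / [2] / [4]
  Insert 6 (step 5): P = [2, 5, 6] / [4] / [8];  Q = [1, 3, 5] / [2] / [4]
  Insert 7 (step 6): P = [2, 5, 6, 7] / [4] / [8];  Q = [1, 3, 5, 6] / [2] / [4]
  Insert 1 (step 7): P = [1, 5, 6, 7] / [2] / [4] / [8];  Q = [1, 3, 5, 6] / [2] / [4] / [7]
  Insert 3 (step 8): P = [1, 3, 6, 7] / [2, 5] / [4] / [8];  Q = [1, 3, 5, 6] / [2, 8] / [4] / [7]
Final shape: (4, 2, 1, 1).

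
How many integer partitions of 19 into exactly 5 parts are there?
p(19, 5 parts) = 70

Partitions of n into exactly k parts are in bijection with partitions of n − k into at most k parts (subtract 1 from each part). So p(19, exactly 5) = p(14, parts ≤ 5). Computing via the recurrence p(m, j) = p(m, j−1) + p(m−j, j) gives 70.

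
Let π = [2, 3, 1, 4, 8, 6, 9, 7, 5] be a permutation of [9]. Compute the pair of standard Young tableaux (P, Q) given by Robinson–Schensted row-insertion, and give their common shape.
P = [1, 3, 4, 5, 7] / [2, 6, 9] / [8];  Q = [1, 2, 4, 5, 7] / [3, 6, 8] / [9];  common shape = (5, 3, 1)

Row-insert the values π_1, π_2, … into P one at a time, bumping the leftmost entry strictly greater than the inserted value down to the next row. The recording tableau Q records, in position (i, j), the step at which that cell was added to P.
  Insert 2 (step 1): P = [2];  Q = [1]
  Insert 3 (step 2): P = [2, 3];  Q = [1, 2]
  Insert 1 (step 3): P = [1, 3] / [2];  Q = [1, 2] / [3]
  Insert 4 (step 4): P = [1, 3, 4] / [2];  Q = [1, 2, 4] / [3]
  Insert 8 (step 5): P = [1, 3, 4, 8] / [2];  Q = [1, 2, 4, 5] / [3]
  Insert 6 (step 6): P = [1, 3, 4, 6] / [2, 8];  Q = [1, 2, 4, 5] / [3, 6]
  Insert 9 (step 7): P = [1, 3, 4, 6, 9] / [2, 8];  Q = [1, 2, 4, 5, 7] / [3, 6]
  Insert 7 (step 8): P = [1, 3, 4, 6, 7] / [2, 8, 9];  Q = [1, 2, 4, 5, 7] / [3, 6, 8]
  Insert 5 (step 9): P = [1, 3, 4, 5, 7] / [2, 6, 9] / [8];  Q = [1, 2, 4, 5, 7] / [3, 6, 8] / [9]
Final shape: (5, 3, 1).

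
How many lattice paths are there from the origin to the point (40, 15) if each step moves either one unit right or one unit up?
Number of paths = 11899700525790

A monotone lattice path from (0, 0) to (40, 15) consists of 40 east steps and 15 north steps in some order, so it is determined by which 40 of the 55 steps are east. The count is C(55, 40) = 11899700525790.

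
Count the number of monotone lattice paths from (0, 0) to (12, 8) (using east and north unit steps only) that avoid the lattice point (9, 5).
Number of paths = 85930

Total paths from (0, 0) to (12, 8): C(20, 12) = 125970. Paths through (9, 5): (paths (0, 0) → (9, 5)) × (paths (9, 5) → (12, 8)) = C(14, 9) · C(6, 3) = 2002 · 20 = 40040. Avoidance count = 125970 − 40040 = 85930.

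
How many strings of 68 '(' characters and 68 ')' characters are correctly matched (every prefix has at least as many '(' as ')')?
C_68 = 86218923998960285726185640663701108500

These balanced parentheses are counted by the Catalan number C_n = (1/(n + 1)) · C(2n, n). For n = 68: C_68 = (1/69) · C(136, 68) = 5949105755928259715106809205795376486500/69 = 86218923998960285726185640663701108500.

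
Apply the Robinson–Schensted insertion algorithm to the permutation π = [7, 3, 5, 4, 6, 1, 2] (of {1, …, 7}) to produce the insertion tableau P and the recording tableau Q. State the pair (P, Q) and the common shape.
P = [1, 2, 6] / [3, 4] / [5] / [7];  Q = [1, 3, 5] / [2, 7] / [4] / [6];  common shape = (3, 2, 1, 1)

Row-insert the values π_1, π_2, … into P one at a time, bumping the leftmost entry strictly greater than the inserted value down to the next row. The recording tableau Q records, in position (i, j), the step at which that cell was added to P.
  Insert 7 (step 1): P = [7];  Q = [1]
  Insert 3 (step 2): P = [3] / [7];  Q = [1] / [2]
  Insert 5 (step 3): P = [3, 5] / [7];  Q = [1, 3] / [2]
  Insert 4 (step 4): P = [3, 4] / [5] / [7];  Q = [1, 3] / [2] / [4]
  Insert 6 (step 5): P = [3, 4, 6] / [5] / [7];  Q = [1, 3, 5] / [2] / [4]
  Insert 1 (step 6): P = [1, 4, 6] / [3] / [5] / [7];  Q = [1, 3, 5] / [2] / [4] / [6]
  Insert 2 (step 7): P = [1, 2, 6] / [3, 4] / [5] / [7];  Q = [1, 3, 5] / [2, 7] / [4] / [6]
Final shape: (3, 2, 1, 1).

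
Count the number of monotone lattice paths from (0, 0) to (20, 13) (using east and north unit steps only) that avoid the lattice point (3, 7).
Number of paths = 561052800

Total paths from (0, 0) to (20, 13): C(33, 20) = 573166440. Paths through (3, 7): (paths (0, 0) → (3, 7)) × (paths (3, 7) → (20, 13)) = C(10, 3) · C(23, 17) = 120 · 100947 = 12113640. Avoidance count = 573166440 − 12113640 = 561052800.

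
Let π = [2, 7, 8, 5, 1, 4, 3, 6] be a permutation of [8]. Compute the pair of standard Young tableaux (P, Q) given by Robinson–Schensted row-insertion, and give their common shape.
P = [1, 3, 6] / [2, 4, 8] / [5] / [7];  Q = [1, 2, 3] / [4, 6, 8] / [5] / [7];  common shape = (3, 3, 1, 1)

Row-insert the values π_1, π_2, … into P one at a time, bumping the leftmost entry strictly greater than the inserted value down to the next row. The recording tableau Q records, in position (i, j), the step at which that cell was added to P.
  Insert 2 (step 1): P = [2];  Q = [1]
  Insert 7 (step 2): P = [2, 7];  Q = [1, 2]
  Insert 8 (step 3): P = [2, 7, 8];  Q = [1, 2, 3]
  Insert 5 (step 4): P = [2, 5, 8] / [7];  Q = [1, 2, 3] / [4]
  Insert 1 (step 5): P = [1, 5, 8] / [2] / [7];  Q = [1, 2, 3] / [4] / [5]
  Insert 4 (step 6): P = [1, 4, 8] / [2, 5] / [7];  Q = [1, 2, 3] / [4, 6] / [5]
  Insert 3 (step 7): P = [1, 3, 8] / [2, 4] / [5] / [7];  Q = [1, 2, 3] / [4, 6] / [5] / [7]
  Insert 6 (step 8): P = [1, 3, 6] / [2, 4, 8] / [5] / [7];  Q = [1, 2, 3] / [4, 6, 8] / [5] / [7]
Final shape: (3, 3, 1, 1).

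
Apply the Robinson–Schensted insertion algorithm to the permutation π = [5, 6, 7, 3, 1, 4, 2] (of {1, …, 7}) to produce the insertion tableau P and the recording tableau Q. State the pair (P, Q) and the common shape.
P = [1, 2, 7] / [3, 4] / [5, 6];  Q = [1, 2, 3] / [4, 6] / [5, 7];  common shape = (3, 2, 2)

Row-insert the values π_1, π_2, … into P one at a time, bumping the leftmost entry strictly greater than the inserted value down to the next row. The recording tableau Q records, in position (i, j), the step at which that cell was added to P.
  Insert 5 (step 1): P = [5];  Q = [1]
  Insert 6 (step 2): P = [5, 6];  Q = [1, 2]
  Insert 7 (step 3): P = [5, 6, 7];  Q = [1, 2, 3]
  Insert 3 (step 4): P = [3, 6, 7] / [5];  Q = [1, 2, 3] / [4]
  Insert 1 (step 5): P = [1, 6, 7] / [3] / [5];  Q = [1, 2, 3] / [4] / [5]
  Insert 4 (step 6): P = [1, 4, 7] / [3, 6] / [5];  Q = [1, 2, 3] / [4, 6] / [5]
  Insert 2 (step 7): P = [1, 2, 7] / [3, 4] / [5, 6];  Q = [1, 2, 3] / [4, 6] / [5, 7]
Final shape: (3, 2, 2).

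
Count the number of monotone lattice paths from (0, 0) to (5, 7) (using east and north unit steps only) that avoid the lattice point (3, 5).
Number of paths = 456

Total paths from (0, 0) to (5, 7): C(12, 5) = 792. Paths through (3, 5): (paths (0, 0) → (3, 5)) × (paths (3, 5) → (5, 7)) = C(8, 3) · C(4, 2) = 56 · 6 = 336. Avoidance count = 792 − 336 = 456.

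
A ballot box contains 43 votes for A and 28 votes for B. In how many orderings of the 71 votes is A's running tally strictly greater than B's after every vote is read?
Strict-lead orderings = 9754585092493487400

Total orderings of the 71 votes with 43 for A: C(71, 43) = 46171702771135840360. By the Bertrand ballot formula (Cycle Lemma / reflection principle), the number of orderings in which A is strictly ahead of B throughout is (p − q)/(p + q) · C(p + q, p) = (43 − 28)/(43 + 28) · 46171702771135840360 = 9754585092493487400.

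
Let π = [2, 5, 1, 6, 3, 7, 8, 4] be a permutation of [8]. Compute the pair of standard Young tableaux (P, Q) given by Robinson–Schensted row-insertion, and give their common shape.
P = [1, 3, 4, 7, 8] / [2, 5, 6];  Q = [1, 2, 4, 6, 7] / [3, 5, 8];  common shape = (5, 3)

Row-insert the values π_1, π_2, … into P one at a time, bumping the leftmost entry strictly greater than the inserted value down to the next row. The recording tableau Q records, in position (i, j), the step at which that cell was added to P.
  Insert 2 (step 1): P = [2];  Q = [1]
  Insert 5 (step 2): P = [2, 5];  Q = [1, 2]
  Insert 1 (step 3): P = [1, 5] / [2];  Q = [1, 2] / [3]
  Insert 6 (step 4): P = [1, 5, 6] / [2];  Q = [1, 2, 4] / [3]
  Insert 3 (step 5): P = [1, 3, 6] / [2, 5];  Q = [1, 2, 4] / [3, 5]
  Insert 7 (step 6): P = [1, 3, 6, 7] / [2, 5];  Q = [1, 2, 4, 6] / [3, 5]
  Insert 8 (step 7): P = [1, 3, 6, 7, 8] / [2, 5];  Q = [1, 2, 4, 6, 7] / [3, 5]
  Insert 4 (step 8): P = [1, 3, 4, 7, 8] / [2, 5, 6];  Q = [1, 2, 4, 6, 7] / [3, 5, 8]
Final shape: (5, 3).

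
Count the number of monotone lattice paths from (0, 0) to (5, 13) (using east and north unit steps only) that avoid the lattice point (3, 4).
Number of paths = 6643

Total paths from (0, 0) to (5, 13): C(18, 5) = 8568. Paths through (3, 4): (paths (0, 0) → (3, 4)) × (paths (3, 4) → (5, 13)) = C(7, 3) · C(11, 2) = 35 · 55 = 1925. Avoidance count = 8568 − 1925 = 6643.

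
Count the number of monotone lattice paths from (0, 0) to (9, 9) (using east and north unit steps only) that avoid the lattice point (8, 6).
Number of paths = 36608

Total paths from (0, 0) to (9, 9): C(18, 9) = 48620. Paths through (8, 6): (paths (0, 0) → (8, 6)) × (paths (8, 6) → (9, 9)) = C(14, 8) · C(4, 1) = 3003 · 4 = 12012. Avoidance count = 48620 − 12012 = 36608.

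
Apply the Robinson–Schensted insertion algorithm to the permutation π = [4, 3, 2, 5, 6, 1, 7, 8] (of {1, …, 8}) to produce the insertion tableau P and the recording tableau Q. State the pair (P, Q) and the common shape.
P = [1, 5, 6, 7, 8] / [2] / [3] / [4];  Q = [1, 4, 5, 7, 8] / [2] / [3] / [6];  common shape = (5, 1, 1, 1)

Row-insert the values π_1, π_2, … into P one at a time, bumping the leftmost entry strictly greater than the inserted value down to the next row. The recording tableau Q records, in position (i, j), the step at which that cell was added to P.
  Insert 4 (step 1): P = [4];  Q = [1]
  Insert 3 (step 2): P = [3] / [4];  Q = [1] / [2]
  Insert 2 (step 3): P = [2] / [3] / [4];  Q = [1] / [2] / [3]
  Insert 5 (step 4): P = [2, 5] / [3] / [4];  Q = [1, 4] / [2] / [3]
  Insert 6 (step 5): P = [2, 5, 6] / [3] / [4];  Q = [1, 4, 5] / [2] / [3]
  Insert 1 (step 6): P = [1, 5, 6] / [2] / [3] / [4];  Q = [1, 4, 5] / [2] / [3] / [6]
  Insert 7 (step 7): P = [1, 5, 6, 7] / [2] / [3] / [4];  Q = [1, 4, 5, 7] / [2] / [3] / [6]
  Insert 8 (step 8): P = [1, 5, 6, 7, 8] / [2] / [3] / [4];  Q = [1, 4, 5, 7, 8] / [2] / [3] / [6]
Final shape: (5, 1, 1, 1).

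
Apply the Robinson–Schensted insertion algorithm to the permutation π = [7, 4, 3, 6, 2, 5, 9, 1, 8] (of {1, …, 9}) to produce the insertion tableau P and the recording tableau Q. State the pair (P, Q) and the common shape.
P = [1, 5, 8] / [2, 6, 9] / [3] / [4] / [7];  Q = [1, 4, 7] / [2, 6, 9] / [3] / [5] / [8];  common shape = (3, 3, 1, 1, 1)

Row-insert the values π_1, π_2, … into P one at a time, bumping the leftmost entry strictly greater than the inserted value down to the next row. The recording tableau Q records, in position (i, j), the step at which that cell was added to P.
  Insert 7 (step 1): P = [7];  Q = [1]
  Insert 4 (step 2): P = [4] / [7];  Q = [1] / [2]
  Insert 3 (step 3): P = [3] / [4] / [7];  Q = [1] / [2] / [3]
  Insert 6 (step 4): P = [3, 6] / [4] / [7];  Q = [1, 4] / [2] / [3]
  Insert 2 (step 5): P = [2, 6] / [3] / [4] / [7];  Q = [1, 4] / [2] / [3] / [5]
  Insert 5 (step 6): P = [2, 5] / [3, 6] / [4] / [7];  Q = [1, 4] / [2, 6] / [3] / [5]
  Insert 9 (step 7): P = [2, 5, 9] / [3, 6] / [4] / [7];  Q = [1, 4, 7] / [2, 6] / [3] / [5]
  Insert 1 (step 8): P = [1, 5, 9] / [2, 6] / [3] / [4] / [7];  Q = [1, 4, 7] / [2, 6] / [3] / [5] / [8]
  Insert 8 (step 9): P = [1, 5, 8] / [2, 6, 9] / [3] / [4] / [7];  Q = [1, 4, 7] / [2, 6, 9] / [3] / [5] / [8]
Final shape: (3, 3, 1, 1, 1).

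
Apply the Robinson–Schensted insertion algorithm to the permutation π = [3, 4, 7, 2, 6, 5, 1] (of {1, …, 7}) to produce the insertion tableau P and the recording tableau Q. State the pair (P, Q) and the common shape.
P = [1, 4, 5] / [2, 6] / [3] / [7];  Q = [1, 2, 3] / [4, 5] / [6] / [7];  common shape = (3, 2, 1, 1)

Row-insert the values π_1, π_2, … into P one at a time, bumping the leftmost entry strictly greater than the inserted value down to the next row. The recording tableau Q records, in position (i, j), the step at which that cell was added to P.
  Insert 3 (step 1): P = [3];  Q = [1]
  Insert 4 (step 2): P = [3, 4];  Q = [1, 2]
  Insert 7 (step 3): P = [3, 4, 7];  Q = [1, 2, 3]
  Insert 2 (step 4): P = [2, 4, 7] / [3];  Q = [1, 2, 3] / [4]
  Insert 6 (step 5): P = [2, 4, 6] / [3, 7];  Q = [1, 2, 3] / [4, 5]
  Insert 5 (step 6): P = [2, 4, 5] / [3, 6] / [7];  Q = [1, 2, 3] / [4, 5] / [6]
  Insert 1 (step 7): P = [1, 4, 5] / [2, 6] / [3] / [7];  Q = [1, 2, 3] / [4, 5] / [6] / [7]
Final shape: (3, 2, 1, 1).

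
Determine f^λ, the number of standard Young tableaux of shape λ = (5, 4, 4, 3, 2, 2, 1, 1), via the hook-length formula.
# SYT of shape (5, 4, 4, 3, 2, 2, 1, 1) = 2133931800

Hook-length formula: f^λ = n! / Π hook(c), product over all cells c of the Young diagram. For λ = (5, 4, 4, 3, 2, 2, 1, 1), n = 22 boxes. Hook lengths by row (left-to-right, top-to-bottom): [12, 9, 6, 4, 1]; [10, 7, 4, 2]; [9, 6, 3, 1]; [7, 4, 1]; [5, 2]; [4, 1]; [2]; [1]. Product of hooks = 526727577600. So f^λ = 22! / 526727577600 = 1124000727777607680000 / 526727577600 = 2133931800.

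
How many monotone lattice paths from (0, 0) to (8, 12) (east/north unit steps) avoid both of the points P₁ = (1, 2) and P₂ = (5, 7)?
Number of paths = 44442

Inclusion–exclusion. Total paths: C(20, 8) = 125970. Through P₁: C(3, 1)·C(17, 7) = 58344. Through P₂: C(12, 5)·C(8, 3) = 44352. Since P₁ is strictly southwest of P₂, a monotone path through both must visit P₁ then P₂; paths through both = C(3, 1)·C(9, 4)·C(8, 3) = 21168. Avoid both = 125970 − 58344 − 44352 + 21168 = 44442.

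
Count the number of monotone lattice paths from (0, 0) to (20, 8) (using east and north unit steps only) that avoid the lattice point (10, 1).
Number of paths = 2894177

Total paths from (0, 0) to (20, 8): C(28, 20) = 3108105. Paths through (10, 1): (paths (0, 0) → (10, 1)) × (paths (10, 1) → (20, 8)) = C(11, 10) · C(17, 10) = 11 · 19448 = 213928. Avoidance count = 3108105 − 213928 = 2894177.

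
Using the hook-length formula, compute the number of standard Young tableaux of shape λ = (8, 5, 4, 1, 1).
# SYT of shape (8, 5, 4, 1, 1) = 19399380

Hook-length formula: f^λ = n! / Π hook(c), product over all cells c of the Young diagram. For λ = (8, 5, 4, 1, 1), n = 19 boxes. Hook lengths by row (left-to-right, top-to-bottom): [12, 9, 8, 7, 5, 3, 2, 1]; [8, 5, 4, 3, 1]; [6, 3, 2, 1]; [2]; [1]. Product of hooks = 6270566400. So f^λ = 19! / 6270566400 = 121645100408832000 / 6270566400 = 19399380.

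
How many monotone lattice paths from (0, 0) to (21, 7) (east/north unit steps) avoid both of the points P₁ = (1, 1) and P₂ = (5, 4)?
Number of paths = 669316

Inclusion–exclusion. Total paths: C(28, 21) = 1184040. Through P₁: C(2, 1)·C(26, 20) = 460460. Through P₂: C(9, 5)·C(19, 16) = 122094. Since P₁ is strictly southwest of P₂, a monotone path through both must visit P₁ then P₂; paths through both = C(2, 1)·C(7, 4)·C(19, 16) = 67830. Avoid both = 1184040 − 460460 − 122094 + 67830 = 669316.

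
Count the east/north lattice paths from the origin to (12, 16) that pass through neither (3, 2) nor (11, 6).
Number of paths = 22168169

Inclusion–exclusion. Total paths: C(28, 12) = 30421755. Through P₁: C(5, 3)·C(23, 9) = 8171900. Through P₂: C(17, 11)·C(11, 1) = 136136. Since P₁ is strictly southwest of P₂, a monotone path through both must visit P₁ then P₂; paths through both = C(5, 3)·C(12, 8)·C(11, 1) = 54450. Avoid both = 30421755 − 8171900 − 136136 + 54450 = 22168169.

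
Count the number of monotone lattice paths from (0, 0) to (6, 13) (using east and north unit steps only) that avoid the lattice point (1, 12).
Number of paths = 27054

Total paths from (0, 0) to (6, 13): C(19, 6) = 27132. Paths through (1, 12): (paths (0, 0) → (1, 12)) × (paths (1, 12) → (6, 13)) = C(13, 1) · C(6, 5) = 13 · 6 = 78. Avoidance count = 27132 − 78 = 27054.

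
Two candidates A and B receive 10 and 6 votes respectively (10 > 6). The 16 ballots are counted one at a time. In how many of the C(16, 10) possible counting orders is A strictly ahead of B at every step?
Strict-lead orderings = 2002

Total orderings of the 16 votes with 10 for A: C(16, 10) = 8008. By the Bertrand ballot formula (Cycle Lemma / reflection principle), the number of orderings in which A is strictly ahead of B throughout is (p − q)/(p + q) · C(p + q, p) = (10 − 6)/(10 + 6) · 8008 = 2002.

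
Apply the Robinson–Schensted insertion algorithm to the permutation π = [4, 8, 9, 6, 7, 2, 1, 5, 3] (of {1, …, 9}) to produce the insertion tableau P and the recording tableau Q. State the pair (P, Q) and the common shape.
P = [1, 3, 7] / [2, 5] / [4, 6] / [8, 9];  Q = [1, 2, 3] / [4, 5] / [6, 8] / [7, 9];  common shape = (3, 2, 2, 2)

Row-insert the values π_1, π_2, … into P one at a time, bumping the leftmost entry strictly greater than the inserted value down to the next row. The recording tableau Q records, in position (i, j), the step at which that cell was added to P.
  Insert 4 (step 1): P = [4];  Q = [1]
  Insert 8 (step 2): P = [4, 8];  Q = [1, 2]
  Insert 9 (step 3): P = [4, 8, 9];  Q = [1, 2, 3]
  Insert 6 (step 4): P = [4, 6, 9] / [8];  Q = [1, 2, 3] / [4]
  Insert 7 (step 5): P = [4, 6, 7] / [8, 9];  Q = [1, 2, 3] / [4, 5]
  Insert 2 (step 6): P = [2, 6, 7] / [4, 9] / [8];  Q = [1, 2, 3] / [4, 5] / [6]
  Insert 1 (step 7): P = [1, 6, 7] / [2, 9] / [4] / [8];  Q = [1, 2, 3] / [4, 5] / [6] / [7]
  Insert 5 (step 8): P = [1, 5, 7] / [2, 6] / [4, 9] / [8];  Q = [1, 2, 3] / [4, 5] / [6, 8] / [7]
  Insert 3 (step 9): P = [1, 3, 7] / [2, 5] / [4, 6] / [8, 9];  Q = [1, 2, 3] / [4, 5] / [6, 8] / [7, 9]
Final shape: (3, 2, 2, 2).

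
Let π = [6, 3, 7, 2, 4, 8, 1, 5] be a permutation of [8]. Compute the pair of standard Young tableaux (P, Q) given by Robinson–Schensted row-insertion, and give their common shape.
P = [1, 4, 5] / [2, 7, 8] / [3] / [6];  Q = [1, 3, 6] / [2, 5, 8] / [4] / [7];  common shape = (3, 3, 1, 1)

Row-insert the values π_1, π_2, … into P one at a time, bumping the leftmost entry strictly greater than the inserted value down to the next row. The recording tableau Q records, in position (i, j), the step at which that cell was added to P.
  Insert 6 (step 1): P = [6];  Q = [1]
  Insert 3 (step 2): P = [3] / [6];  Q = [1] / [2]
  Insert 7 (step 3): P = [3, 7] / [6];  Q = [1, 3] / [2]
  Insert 2 (step 4): P = [2, 7] / [3] / [6];  Q = [1, 3] / [2] / [4]
  Insert 4 (step 5): P = [2, 4] / [3, 7] / [6];  Q = [1, 3] / [2, 5] / [4]
  Insert 8 (step 6): P = [2, 4, 8] / [3, 7] / [6];  Q = [1, 3, 6] / [2, 5] / [4]
  Insert 1 (step 7): P = [1, 4, 8] / [2, 7] / [3] / [6];  Q = [1, 3, 6] / [2, 5] / [4] / [7]
  Insert 5 (step 8): P = [1, 4, 5] / [2, 7, 8] / [3] / [6];  Q = [1, 3, 6] / [2, 5, 8] / [4] / [7]
Final shape: (3, 3, 1, 1).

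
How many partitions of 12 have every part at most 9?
p(12, parts ≤ 9) = 73

Partitions of 12 with all parts ≤ 9: 9+3, 9+2+1, 9+1+1+1, 8+4, 8+3+1, 8+2+2, 8+2+1+1, 8+1+1+1+1, 7+5, 7+4+1, 7+3+2, 7+3+1+1, 7+2+2+1, 7+2+1+1+1, 7+1+1+1+1+1, 6+6, 6+5+1, 6+4+2, 6+4+1+1, 6+3+3, 6+3+2+1, 6+3+1+1+1, 6+2+2+2, 6+2+2+1+1, 6+2+1+1+1+1, 6+1+1+1+1+1+1, 5+5+2, 5+5+1+1, 5+4+3, 5+4+2+1, … (73 total). Count = 73.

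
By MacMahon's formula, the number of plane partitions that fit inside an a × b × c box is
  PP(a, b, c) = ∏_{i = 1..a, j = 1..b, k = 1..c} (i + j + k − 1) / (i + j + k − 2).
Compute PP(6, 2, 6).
PP(6, 2, 6) = 226512

Evaluate the triple product over i = 1..6, j = 1..2, k = 1..6. The factors are (2/1) · (3/2) · (4/3) · (5/4) · (6/5) · (7/6) · (3/2) · (4/3) · … (72 factors total). The numerators and denominators telescope so the product is an integer; carrying out the multiplication exactly gives PP(6, 2, 6) = 226512.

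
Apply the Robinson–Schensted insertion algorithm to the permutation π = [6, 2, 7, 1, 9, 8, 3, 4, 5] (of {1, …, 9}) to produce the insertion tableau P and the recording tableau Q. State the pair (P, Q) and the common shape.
P = [1, 3, 4, 5] / [2, 7, 8] / [6, 9];  Q = [1, 3, 5, 9] / [2, 6, 8] / [4, 7];  common shape = (4, 3, 2)

Row-insert the values π_1, π_2, … into P one at a time, bumping the leftmost entry strictly greater than the inserted value down to the next row. The recording tableau Q records, in position (i, j), the step at which that cell was added to P.
  Insert 6 (step 1): P = [6];  Q = [1]
  Insert 2 (step 2): P = [2] / [6];  Q = [1] / [2]
  Insert 7 (step 3): P = [2, 7] / [6];  Q = [1, 3] / [2]
  Insert 1 (step 4): P = [1, 7] / [2] / [6];  Q = [1, 3] / [2] / [4]
  Insert 9 (step 5): P = [1, 7, 9] / [2] / [6];  Q = [1, 3, 5] / [2] / [4]
  Insert 8 (step 6): P = [1, 7, 8] / [2, 9] / [6];  Q = [1, 3, 5] / [2, 6] / [4]
  Insert 3 (step 7): P = [1, 3, 8] / [2, 7] / [6, 9];  Q = [1, 3, 5] / [2, 6] / [4, 7]
  Insert 4 (step 8): P = [1, 3, 4] / [2, 7, 8] / [6, 9];  Q = [1, 3, 5] / [2, 6, 8] / [4, 7]
  Insert 5 (step 9): P = [1, 3, 4, 5] / [2, 7, 8] / [6, 9];  Q = [1, 3, 5, 9] / [2, 6, 8] / [4, 7]
Final shape: (4, 3, 2).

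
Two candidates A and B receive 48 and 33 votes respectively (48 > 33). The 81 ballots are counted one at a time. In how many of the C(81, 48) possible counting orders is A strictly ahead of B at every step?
Strict-lead orderings = 9959201205259856572750

Total orderings of the 81 votes with 48 for A: C(81, 48) = 53779686508403225492850. By the Bertrand ballot formula (Cycle Lemma / reflection principle), the number of orderings in which A is strictly ahead of B throughout is (p − q)/(p + q) · C(p + q, p) = (48 − 33)/(48 + 33) · 53779686508403225492850 = 9959201205259856572750.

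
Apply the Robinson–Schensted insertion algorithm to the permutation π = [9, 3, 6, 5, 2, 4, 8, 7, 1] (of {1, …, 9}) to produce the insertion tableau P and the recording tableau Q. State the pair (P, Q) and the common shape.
P = [1, 4, 7] / [2, 5, 8] / [3] / [6] / [9];  Q = [1, 3, 7] / [2, 6, 8] / [4] / [5] / [9];  common shape = (3, 3, 1, 1, 1)

Row-insert the values π_1, π_2, … into P one at a time, bumping the leftmost entry strictly greater than the inserted value down to the next row. The recording tableau Q records, in position (i, j), the step at which that cell was added to P.
  Insert 9 (step 1): P = [9];  Q = [1]
  Insert 3 (step 2): P = [3] / [9];  Q = [1] / [2]
  Insert 6 (step 3): P = [3, 6] / [9];  Q = [1, 3] / [2]
  Insert 5 (step 4): P = [3, 5] / [6] / [9];  Q = [1, 3] / [2] / [4]
  Insert 2 (step 5): P = [2, 5] / [3] / [6] / [9];  Q = [1, 3] / [2] / [4] / [5]
  Insert 4 (step 6): P = [2, 4] / [3, 5] / [6] / [9];  Q = [1, 3] / [2, 6] / [4] / [5]
  Insert 8 (step 7): P = [2, 4, 8] / [3, 5] / [6] / [9];  Q = [1, 3, 7] / [2, 6] / [4] / [5]
  Insert 7 (step 8): P = [2, 4, 7] / [3, 5, 8] / [6] / [9];  Q = [1, 3, 7] / [2, 6, 8] / [4] / [5]
  Insert 1 (step 9): P = [1, 4, 7] / [2, 5, 8] / [3] / [6] / [9];  Q = [1, 3, 7] / [2, 6, 8] / [4] / [5] / [9]
Final shape: (3, 3, 1, 1, 1).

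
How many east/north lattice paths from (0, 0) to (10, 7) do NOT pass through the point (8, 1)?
Number of paths = 19196

Total paths from (0, 0) to (10, 7): C(17, 10) = 19448. Paths through (8, 1): (paths (0, 0) → (8, 1)) × (paths (8, 1) → (10, 7)) = C(9, 8) · C(8, 2) = 9 · 28 = 252. Avoidance count = 19448 − 252 = 19196.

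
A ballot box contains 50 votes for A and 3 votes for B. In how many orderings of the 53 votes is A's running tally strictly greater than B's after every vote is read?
Strict-lead orderings = 20774

Total orderings of the 53 votes with 50 for A: C(53, 50) = 23426. By the Bertrand ballot formula (Cycle Lemma / reflection principle), the number of orderings in which A is strictly ahead of B throughout is (p − q)/(p + q) · C(p + q, p) = (50 − 3)/(50 + 3) · 23426 = 20774.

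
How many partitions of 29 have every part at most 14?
p(29, parts ≤ 14) = 4057

Use the recurrence p(n, m) = p(n, m−1) + p(n−m, m): either the largest part is < m (count p(n, m−1)) or the largest part is exactly m (remove one copy of m, count p(n−m, m)). With p(0, ·) = 1 this gives p(29, parts ≤ 14) = 4057. (By conjugating Young diagrams, this also counts partitions of 29 into at most 14 parts.)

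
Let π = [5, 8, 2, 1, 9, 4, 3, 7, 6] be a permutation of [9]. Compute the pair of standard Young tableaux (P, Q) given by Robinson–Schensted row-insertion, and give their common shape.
P = [1, 3, 6] / [2, 4, 7] / [5, 8, 9];  Q = [1, 2, 5] / [3, 6, 8] / [4, 7, 9];  common shape = (3, 3, 3)

Row-insert the values π_1, π_2, … into P one at a time, bumping the leftmost entry strictly greater than the inserted value down to the next row. The recording tableau Q records, in position (i, j), the step at which that cell was added to P.
  Insert 5 (step 1): P = [5];  Q = [1]
  Insert 8 (step 2): P = [5, 8];  Q = [1, 2]
  Insert 2 (step 3): P = [2, 8] / [5];  Q = [1, 2] / [3]
  Insert 1 (step 4): P = [1, 8] / [2] / [5];  Q = [1, 2] / [3] / [4]
  Insert 9 (step 5): P = [1, 8, 9] / [2] / [5];  Q = [1, 2, 5] / [3] / [4]
  Insert 4 (step 6): P = [1, 4, 9] / [2, 8] / [5];  Q = [1, 2, 5] / [3, 6] / [4]
  Insert 3 (step 7): P = [1, 3, 9] / [2, 4] / [5, 8];  Q = [1, 2, 5] / [3, 6] / [4, 7]
  Insert 7 (step 8): P = [1, 3, 7] / [2, 4, 9] / [5, 8];  Q = [1, 2, 5] / [3, 6, 8] / [4, 7]
  Insert 6 (step 9): P = [1, 3, 6] / [2, 4, 7] / [5, 8, 9];  Q = [1, 2, 5] / [3, 6, 8] / [4, 7, 9]
Final shape: (3, 3, 3).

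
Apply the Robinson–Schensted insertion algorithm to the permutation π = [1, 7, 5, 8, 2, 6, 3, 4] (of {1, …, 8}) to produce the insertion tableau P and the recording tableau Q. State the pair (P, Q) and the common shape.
P = [1, 2, 3, 4] / [5, 6] / [7, 8];  Q = [1, 2, 4, 8] / [3, 6] / [5, 7];  common shape = (4, 2, 2)

Row-insert the values π_1, π_2, … into P one at a time, bumping the leftmost entry strictly greater than the inserted value down to the next row. The recording tableau Q records, in position (i, j), the step at which that cell was added to P.
  Insert 1 (step 1): P = [1];  Q = [1]
  Insert 7 (step 2): P = [1, 7];  Q = [1, 2]
  Insert 5 (step 3): P = [1, 5] / [7];  Q = [1, 2] / [3]
  Insert 8 (step 4): P = [1, 5, 8] / [7];  Q = [1, 2, 4] / [3]
  Insert 2 (step 5): P = [1, 2, 8] / [5] / [7];  Q = [1, 2, 4] / [3] / [5]
  Insert 6 (step 6): P = [1, 2, 6] / [5, 8] / [7];  Q = [1, 2, 4] / [3, 6] / [5]
  Insert 3 (step 7): P = [1, 2, 3] / [5, 6] / [7, 8];  Q = [1, 2, 4] / [3, 6] / [5, 7]
  Insert 4 (step 8): P = [1, 2, 3, 4] / [5, 6] / [7, 8];  Q = [1, 2, 4, 8] / [3, 6] / [5, 7]
Final shape: (4, 2, 2).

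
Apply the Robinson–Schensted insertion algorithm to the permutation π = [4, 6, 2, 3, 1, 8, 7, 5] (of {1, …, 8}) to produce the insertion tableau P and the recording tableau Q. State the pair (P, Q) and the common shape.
P = [1, 3, 5] / [2, 6, 7] / [4, 8];  Q = [1, 2, 6] / [3, 4, 7] / [5, 8];  common shape = (3, 3, 2)

Row-insert the values π_1, π_2, … into P one at a time, bumping the leftmost entry strictly greater than the inserted value down to the next row. The recording tableau Q records, in position (i, j), the step at which that cell was added to P.
  Insert 4 (step 1): P = [4];  Q = [1]
  Insert 6 (step 2): P = [4, 6];  Q = [1, 2]
  Insert 2 (step 3): P = [2, 6] / [4];  Q = [1, 2] / [3]
  Insert 3 (step 4): P = [2, 3] / [4, 6];  Q = [1, 2] / [3, 4]
  Insert 1 (step 5): P = [1, 3] / [2, 6] / [4];  Q = [1, 2] / [3, 4] / [5]
  Insert 8 (step 6): P = [1, 3, 8] / [2, 6] / [4];  Q = [1, 2, 6] / [3, 4] / [5]
  Insert 7 (step 7): P = [1, 3, 7] / [2, 6, 8] / [4];  Q = [1, 2, 6] / [3, 4, 7] / [5]
  Insert 5 (step 8): P = [1, 3, 5] / [2, 6, 7] / [4, 8];  Q = [1, 2, 6] / [3, 4, 7] / [5, 8]
Final shape: (3, 3, 2).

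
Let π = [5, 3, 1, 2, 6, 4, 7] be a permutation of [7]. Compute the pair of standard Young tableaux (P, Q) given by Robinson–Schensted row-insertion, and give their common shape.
P = [1, 2, 4, 7] / [3, 6] / [5];  Q = [1, 4, 5, 7] / [2, 6] / [3];  common shape = (4, 2, 1)

Row-insert the values π_1, π_2, … into P one at a time, bumping the leftmost entry strictly greater than the inserted value down to the next row. The recording tableau Q records, in position (i, j), the step at which that cell was added to P.
  Insert 5 (step 1): P = [5];  Q = [1]
  Insert 3 (step 2): P = [3] / [5];  Q = [1] / [2]
  Insert 1 (step 3): P = [1] / [3] / [5];  Q = [1] / [2] / [3]
  Insert 2 (step 4): P = [1, 2] / [3] / [5];  Q = [1, 4] / [2] / [3]
  Insert 6 (step 5): P = [1, 2, 6] / [3] / [5];  Q = [1, 4, 5] / [2] / [3]
  Insert 4 (step 6): P = [1, 2, 4] / [3, 6] / [5];  Q = [1, 4, 5] / [2, 6] / [3]
  Insert 7 (step 7): P = [1, 2, 4, 7] / [3, 6] / [5];  Q = [1, 4, 5, 7] / [2, 6] / [3]
Final shape: (4, 2, 1).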